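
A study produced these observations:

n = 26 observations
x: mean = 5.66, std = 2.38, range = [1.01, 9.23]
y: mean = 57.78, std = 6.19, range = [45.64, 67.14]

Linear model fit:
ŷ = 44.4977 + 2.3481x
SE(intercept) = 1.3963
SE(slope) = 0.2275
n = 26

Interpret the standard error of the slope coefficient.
The slope 2.3481 is pinned down to within about ±0.2275 (one SE) by these data — relative uncertainty 9.7%, i.e. precise.

SE(β̂₁) = s / √Sxx, where s is the residual standard deviation and Sxx = Σ(x − x̄)². It is the yardstick for how far β̂₁ = 2.3481 could plausibly be from the true slope.

Relative precision:
- SE / |β̂₁| = 0.2275 / 2.3481 = 9.7%
- Rule of thumb (under 20%: precise; 20% to under 50%: moderately precise; 50% or more: imprecise) → precise

Rough 95% range (±2 SE): 2.3481 ± 0.4550 → (1.8931, 2.8031).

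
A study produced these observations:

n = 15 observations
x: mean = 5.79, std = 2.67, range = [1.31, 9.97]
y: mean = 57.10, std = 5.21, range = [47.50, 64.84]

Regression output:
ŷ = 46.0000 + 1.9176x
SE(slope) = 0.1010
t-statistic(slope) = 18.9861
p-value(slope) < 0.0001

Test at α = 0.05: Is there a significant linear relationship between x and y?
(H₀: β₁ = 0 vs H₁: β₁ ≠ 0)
Reject H₀: p-value < 0.0001 < α = 0.05. The linear relationship is significant at the 5% level.

Hypothesis test for the slope coefficient:

H₀: β₁ = 0 (no linear relationship)
H₁: β₁ ≠ 0 (linear relationship exists)

Test statistic: t = β̂₁ / SE(β̂₁) = 1.9176 / 0.1010 = 18.9861

With df = 13, the two-sided p-value for |t| = 18.9861 is <0.0001.

Decision rule: reject H₀ if p-value < α.
p-value < 0.0001 < α = 0.05 → reject H₀.

At α = 0.05 the data do provide convincing evidence of a nonzero slope.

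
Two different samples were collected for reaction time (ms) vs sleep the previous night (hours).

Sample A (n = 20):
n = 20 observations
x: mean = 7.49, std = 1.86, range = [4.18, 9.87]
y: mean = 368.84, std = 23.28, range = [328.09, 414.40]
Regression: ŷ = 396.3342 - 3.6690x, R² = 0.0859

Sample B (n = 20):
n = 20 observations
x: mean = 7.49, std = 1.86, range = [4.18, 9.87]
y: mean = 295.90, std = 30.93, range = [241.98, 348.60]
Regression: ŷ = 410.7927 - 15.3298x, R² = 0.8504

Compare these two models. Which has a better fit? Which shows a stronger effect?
Model B has the better fit (R² = 0.8504 vs 0.0859). Model B shows the stronger effect (|β₁| = 15.3298 vs 3.6690).

Model Comparison:

Which explains more variance? (R²)
- Model A: R² = 0.0859 → 8.59% of variance in reaction time explained
- Model B: R² = 0.8504 → 85.04% of variance in reaction time explained
- 0.8504 > 0.0859 → Model B has the better fit

Which has the larger per-hour effect? (|β₁|)
- Model A: β₁ = -3.6690 → predicted reaction time falls 3.6690 ms per additional hour of sleep
- Model B: β₁ = -15.3298 → predicted reaction time falls 15.3298 ms per additional hour of sleep
- |-3.6690| < |-15.3298| → Model B shows the stronger marginal effect

Note: The two samples could reflect different populations, time periods, or measurement quality.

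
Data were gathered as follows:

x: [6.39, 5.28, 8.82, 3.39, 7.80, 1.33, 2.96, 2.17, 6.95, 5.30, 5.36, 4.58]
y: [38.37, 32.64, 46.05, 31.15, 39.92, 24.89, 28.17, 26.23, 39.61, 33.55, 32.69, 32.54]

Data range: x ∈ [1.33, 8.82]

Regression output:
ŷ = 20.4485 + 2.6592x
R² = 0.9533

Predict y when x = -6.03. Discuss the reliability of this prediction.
ŷ = 4.4135 (extrapolation — x = -6.03 lies outside [1.33, 8.82], so reliability is low).

Prediction calculation:
ŷ = 20.4485 + 2.6592 × (-6.03)
ŷ = 4.4135

Reliability:
- Data range: x ∈ [1.33, 8.82]
- Prediction point: x = -6.03 is 7.36 units below the observed range → this is EXTRAPOLATION, not interpolation

Why that matters here:
- R² describes fit only over the sampled x values; it says nothing about behaviour beyond them
- The standard error of prediction grows with (x − x̄)², and x = -6.03 is far from x̄ = 5.03

A defensible statement: 'if the linear trend continued to x = -6.03, y would be about 4.4135' — the premise is untested.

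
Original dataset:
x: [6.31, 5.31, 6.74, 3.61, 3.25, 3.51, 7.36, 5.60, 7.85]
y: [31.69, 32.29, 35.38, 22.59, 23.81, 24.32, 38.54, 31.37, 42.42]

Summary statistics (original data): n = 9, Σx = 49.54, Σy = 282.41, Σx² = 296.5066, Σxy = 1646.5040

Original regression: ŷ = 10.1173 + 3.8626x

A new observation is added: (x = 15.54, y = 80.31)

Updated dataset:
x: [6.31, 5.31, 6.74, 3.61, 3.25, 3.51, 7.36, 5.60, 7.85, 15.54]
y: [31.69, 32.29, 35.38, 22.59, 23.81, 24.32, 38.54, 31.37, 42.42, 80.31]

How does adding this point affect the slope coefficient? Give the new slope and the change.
New slope β₁ = 4.6650 versus 3.8626 before: a change of +0.8024 (+20.8%).

x = 15.54 lies well outside the original x-range [3.25, 7.85] (x̄ ≈ 5.50), so this observation has high leverage and can move the slope substantially.

Step 1: Update the sums with the new point (n goes from 9 to 10)
Σx  = 49.54 + 15.54 = 65.08
Σy  = 282.41 + 80.31 = 362.72
Σx² = 296.5066 + 15.54² = 296.5066 + 241.4916 = 537.9982
Σxy = 1646.5040 + 15.54×80.31 = 1646.5040 + 1248.0174 = 2894.5214

Step 2: Recompute the slope with b₁ = (nΣxy − ΣxΣy) / (nΣx² − (Σx)²)
Numerator   = 10×2894.5214 − 65.08×362.72 = 28945.2140 − 23605.8176 = 5339.3964
Denominator = 10×537.9982 − 65.08² = 5379.9820 − 4235.4064 = 1144.5756
b₁(new) = 5339.3964 / 1144.5756 = 4.6650

(Same formula on the original sums: (9×1646.5040 − 49.54×282.41) / (9×296.5066 − 49.54²) = 827.9446 / 214.3478 = 3.8626, matching the given fit.)

Step 3: Change in slope
Δβ₁ = 4.6650 − 3.8626 = +0.8024
Relative change = +0.8024 / 3.8626 × 100% = +20.8%
→ the slope increases when the point is added.

Because the point sits above the extension of the original line at a high-leverage x, it tilts the fit up.
In practice: investigate whether it comes from the same population as the rest of the sample.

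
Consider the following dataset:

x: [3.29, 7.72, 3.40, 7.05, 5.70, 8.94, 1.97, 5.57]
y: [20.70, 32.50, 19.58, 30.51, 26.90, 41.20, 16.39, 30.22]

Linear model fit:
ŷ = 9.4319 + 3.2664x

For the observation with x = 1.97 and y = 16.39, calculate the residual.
Residual = 0.5233

The residual is the difference between the actual value and the predicted value:

Residual = y - ŷ

Step 1: Calculate predicted value
ŷ = 9.4319 + 3.2664 × 1.97
ŷ = 15.8667

Step 2: Calculate residual
Residual = 16.39 - 15.8667
Residual = 0.5233

Interpretation: the model underestimates the actual value by 0.5233 at this point (positive residual → observation lies above the fitted line).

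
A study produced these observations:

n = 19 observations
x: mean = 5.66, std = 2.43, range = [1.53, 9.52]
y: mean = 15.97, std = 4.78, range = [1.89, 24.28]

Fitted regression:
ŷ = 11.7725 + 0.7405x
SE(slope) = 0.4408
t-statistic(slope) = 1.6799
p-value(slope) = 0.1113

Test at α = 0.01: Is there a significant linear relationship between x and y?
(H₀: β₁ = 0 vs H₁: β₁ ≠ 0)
Since p-value = 0.1113 ≥ α = 0.01, fail to reject H₀ — the slope is not significantly different from 0.

Hypothesis test for the slope coefficient:

H₀: β₁ = 0 (no linear relationship)
H₁: β₁ ≠ 0 (linear relationship exists)

Test statistic: t = β̂₁ / SE(β̂₁) = 0.7405 / 0.4408 = 1.6799

The p-value (0.1113) is the probability, under H₀, of a t-statistic at least as extreme as |t| = 1.6799 (two-sided, df = n − 2 = 17).

Decision rule: reject H₀ if p-value < α.
p-value = 0.1113 ≥ α = 0.01 → fail to reject H₀.

Conclusion: the linear association between x and y is not significant at the 1% level.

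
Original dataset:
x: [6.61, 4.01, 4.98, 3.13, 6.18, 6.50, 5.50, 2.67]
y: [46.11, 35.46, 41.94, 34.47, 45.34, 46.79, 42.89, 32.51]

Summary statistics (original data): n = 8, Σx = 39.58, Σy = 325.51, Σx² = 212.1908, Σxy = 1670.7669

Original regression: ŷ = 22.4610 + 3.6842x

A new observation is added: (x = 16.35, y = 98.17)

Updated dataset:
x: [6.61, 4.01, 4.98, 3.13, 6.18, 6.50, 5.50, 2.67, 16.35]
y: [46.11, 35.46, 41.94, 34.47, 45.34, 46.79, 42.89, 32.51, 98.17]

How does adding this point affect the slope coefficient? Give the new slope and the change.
The slope changes from 3.6842 to 4.8728 (change of +1.1886, or +32.3%).

The new point has HIGH LEVERAGE: x = 16.35 is far from the original mean x̄ = 39.58/8 ≈ 4.95 (original range [2.67, 6.61]).

Step 1: Update the sums with the new point (n goes from 8 to 9)
Σx  = 39.58 + 16.35 = 55.93
Σy  = 325.51 + 98.17 = 423.68
Σx² = 212.1908 + 16.35² = 212.1908 + 267.3225 = 479.5133
Σxy = 1670.7669 + 16.35×98.17 = 1670.7669 + 1605.0795 = 3275.8464

Step 2: Recompute the slope with b₁ = (nΣxy − ΣxΣy) / (nΣx² − (Σx)²)
Numerator   = 9×3275.8464 − 55.93×423.68 = 29482.6176 − 23696.4224 = 5786.1952
Denominator = 9×479.5133 − 55.93² = 4315.6197 − 3128.1649 = 1187.4548
b₁(new) = 5786.1952 / 1187.4548 = 4.8728

(Same formula on the original sums: (8×1670.7669 − 39.58×325.51) / (8×212.1908 − 39.58²) = 482.4494 / 130.9500 = 3.6842, matching the given fit.)

Step 3: Change in slope
Δβ₁ = 4.8728 − 3.6842 = +1.1886
Relative change = +1.1886 / 3.6842 × 100% = +32.3%
→ the slope increases when the point is added.

A high-leverage point only changes the slope if it is off the original line; here y = 98.17 is above the original trend, so the slope increases.
In practice: refit with and without it and report both if conclusions differ; investigate whether it comes from the same population as the rest of the sample.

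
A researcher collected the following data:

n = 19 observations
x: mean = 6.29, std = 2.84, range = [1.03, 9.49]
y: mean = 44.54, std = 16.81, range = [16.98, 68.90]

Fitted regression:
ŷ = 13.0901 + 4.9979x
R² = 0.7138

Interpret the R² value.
R² = 0.7138 means 71.38% of the variation in y is explained by the linear relationship with x. This indicates a strong fit.

R² = 1 − SS_res/SS_tot compares the residual scatter to the total scatter of y about its mean.

Here R² = 0.7138:
- Explained: 71.38% of the variation in y
- Unexplained (residual): 100% − 71.38% = 28.62%
- Rule of thumb (below 0.3 weak; 0.3 to below 0.7 moderate; 0.7 and above strong) → strong

Calculation: R² = 1 − (SS_res / SS_tot), where SS_res is the sum of squared residuals and SS_tot the total sum of squares.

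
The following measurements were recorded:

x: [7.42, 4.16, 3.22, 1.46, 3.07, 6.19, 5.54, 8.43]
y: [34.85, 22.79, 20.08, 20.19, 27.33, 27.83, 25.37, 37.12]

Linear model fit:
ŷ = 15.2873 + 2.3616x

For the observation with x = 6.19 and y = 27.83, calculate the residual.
Residual = -2.0756

The residual is the difference between the actual value and the predicted value:

Residual = y - ŷ

Step 1: Calculate predicted value
ŷ = 15.2873 + 2.3616 × 6.19
ŷ = 29.9056

Step 2: Calculate residual
Residual = 27.83 - 29.9056
Residual = -2.0756

Sign check: y < ŷ, so the point is below the line and the fit overestimates here.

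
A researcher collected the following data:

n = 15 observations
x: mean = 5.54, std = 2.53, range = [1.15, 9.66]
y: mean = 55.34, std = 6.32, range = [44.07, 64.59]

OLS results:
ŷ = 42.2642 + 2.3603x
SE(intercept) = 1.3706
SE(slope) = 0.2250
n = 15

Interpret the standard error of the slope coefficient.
SE(slope) = 0.2250 measures the uncertainty in the estimated slope. The coefficient is estimated precisely (SE/|β̂₁| = 9.5%).

SE(β̂₁) = s / √Sxx, where s is the residual standard deviation and Sxx = Σ(x − x̄)². It is the yardstick for how far β̂₁ = 2.3603 could plausibly be from the true slope.

Relative precision:
- SE / |β̂₁| = 0.2250 / 2.3603 = 9.5%
- Rule of thumb (under 20%: precise; 20% to under 50%: moderately precise; 50% or more: imprecise) → precise

Link to the t-test: t = β̂₁ / SE(β̂₁) = 2.3603 / 0.2250 = 10.4902, the statistic for H₀: β₁ = 0.

What drives SE(β̂₁): wider spread of x values → smaller SE; larger n (here n = 15) → smaller SE.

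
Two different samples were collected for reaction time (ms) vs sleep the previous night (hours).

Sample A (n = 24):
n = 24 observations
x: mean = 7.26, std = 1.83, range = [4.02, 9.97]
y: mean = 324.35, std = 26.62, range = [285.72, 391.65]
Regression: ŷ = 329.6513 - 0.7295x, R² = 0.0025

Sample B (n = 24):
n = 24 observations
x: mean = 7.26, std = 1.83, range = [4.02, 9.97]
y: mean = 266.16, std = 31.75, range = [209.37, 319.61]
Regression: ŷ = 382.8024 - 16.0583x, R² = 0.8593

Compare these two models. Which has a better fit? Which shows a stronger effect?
Model B has the better fit (R² = 0.8593 vs 0.0025). Model B shows the stronger effect (|β₁| = 16.0583 vs 0.7295).

Model Comparison:

Which explains more variance? (R²)
- Model A: R² = 0.0025 → 0.25% of variance in reaction time explained
- Model B: R² = 0.8593 → 85.93% of variance in reaction time explained
- 0.8593 > 0.0025 → Model B has the better fit

Which has the larger per-hour effect? (|β₁|)
- Model A: β₁ = -0.7295 → predicted reaction time falls 0.7295 ms per additional hour of sleep
- Model B: β₁ = -16.0583 → predicted reaction time falls 16.0583 ms per additional hour of sleep
- |-0.7295| < |-16.0583| → Model B shows the stronger marginal effect

Notes:
- The two samples could reflect different populations, time periods, or measurement quality.
- R² measures how tightly points cluster around the line; β₁ measures how steep the line is — they answer different questions.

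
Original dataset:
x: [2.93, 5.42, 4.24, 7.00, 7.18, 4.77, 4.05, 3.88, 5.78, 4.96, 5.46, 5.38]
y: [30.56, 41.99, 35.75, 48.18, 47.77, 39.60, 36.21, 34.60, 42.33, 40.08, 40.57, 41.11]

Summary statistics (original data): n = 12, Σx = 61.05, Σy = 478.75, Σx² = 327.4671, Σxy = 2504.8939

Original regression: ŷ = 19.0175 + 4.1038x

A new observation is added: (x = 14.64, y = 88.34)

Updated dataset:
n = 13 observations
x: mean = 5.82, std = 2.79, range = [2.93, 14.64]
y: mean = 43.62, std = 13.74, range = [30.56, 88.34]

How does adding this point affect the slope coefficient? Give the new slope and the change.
New slope β₁ = 4.9099 versus 4.1038 before: a change of +0.8061 (+19.6%).

The new point has HIGH LEVERAGE: x = 14.64 is far from the original mean x̄ = 61.05/12 ≈ 5.09 (original range [2.93, 7.18]).

Step 1: Update the sums with the new point (n goes from 12 to 13)
Σx  = 61.05 + 14.64 = 75.69
Σy  = 478.75 + 88.34 = 567.09
Σx² = 327.4671 + 14.64² = 327.4671 + 214.3296 = 541.7967
Σxy = 2504.8939 + 14.64×88.34 = 2504.8939 + 1293.2976 = 3798.1915

Step 2: Recompute the slope with b₁ = (nΣxy − ΣxΣy) / (nΣx² − (Σx)²)
Numerator   = 13×3798.1915 − 75.69×567.09 = 49376.4895 − 42923.0421 = 6453.4474
Denominator = 13×541.7967 − 75.69² = 7043.3571 − 5728.9761 = 1314.3810
b₁(new) = 6453.4474 / 1314.3810 = 4.9099

(Same formula on the original sums: (12×2504.8939 − 61.05×478.75) / (12×327.4671 − 61.05²) = 831.0393 / 202.5027 = 4.1038, matching the given fit.)

Step 3: Change in slope
Δβ₁ = 4.9099 − 4.1038 = +0.8061
Relative change = +0.8061 / 4.1038 × 100% = +19.6%
→ the slope increases when the point is added.

Because the point sits above the extension of the original line at a high-leverage x, it tilts the fit up.
In practice: refit with and without it and report both if conclusions differ; examine leverage (hᵢ) and Cook's distance rather than deleting it automatically.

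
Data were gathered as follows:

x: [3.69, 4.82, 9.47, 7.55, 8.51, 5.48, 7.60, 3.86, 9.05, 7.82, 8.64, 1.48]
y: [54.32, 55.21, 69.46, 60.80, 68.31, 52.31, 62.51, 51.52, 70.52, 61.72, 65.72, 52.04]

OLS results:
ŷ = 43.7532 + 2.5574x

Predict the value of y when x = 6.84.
ŷ = 61.2458

x = 6.84 lies inside the observed range [1.48, 9.47], so the fitted equation applies directly:

ŷ = 43.7532 + 2.5574 × 6.84
ŷ = 43.7532 + 17.4926
ŷ = 61.2458

This is a point prediction; actual observations scatter around it by roughly the residual standard deviation.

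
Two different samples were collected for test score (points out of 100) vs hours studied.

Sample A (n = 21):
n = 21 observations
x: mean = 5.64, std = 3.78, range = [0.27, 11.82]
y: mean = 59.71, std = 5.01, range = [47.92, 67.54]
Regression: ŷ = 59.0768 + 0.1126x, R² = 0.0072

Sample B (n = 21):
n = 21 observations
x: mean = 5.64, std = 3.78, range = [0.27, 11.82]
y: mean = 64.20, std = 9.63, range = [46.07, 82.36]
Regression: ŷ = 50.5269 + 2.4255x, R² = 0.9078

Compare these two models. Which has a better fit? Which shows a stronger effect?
Model B has the better fit (R² = 0.9078 vs 0.0072). Model B shows the stronger effect (|β₁| = 2.4255 vs 0.1126).

Model Comparison:

Goodness of fit (R²):
- Model A: R² = 0.0072 → 0.72% of variance in test score explained
- Model B: R² = 0.9078 → 90.78% of variance in test score explained
- 0.9078 > 0.0072 → Model B has the better fit

Effect size (slope magnitude):
- Model A: β₁ = 0.1126 → predicted test score rises 0.1126 points per additional hour of study time
- Model B: β₁ = 2.4255 → predicted test score rises 2.4255 points per additional hour of study time
- |0.1126| < |2.4255| → Model B shows the stronger marginal effect

Notes:
- R² measures how tightly points cluster around the line; β₁ measures how steep the line is — they answer different questions.
- A better fit (higher R²) doesn't necessarily mean a more important relationship.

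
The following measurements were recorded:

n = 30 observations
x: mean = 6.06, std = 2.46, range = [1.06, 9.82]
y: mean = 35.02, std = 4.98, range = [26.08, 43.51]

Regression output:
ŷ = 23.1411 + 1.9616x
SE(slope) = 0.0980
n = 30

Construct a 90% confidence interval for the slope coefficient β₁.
The 90% CI for β₁ is (1.7949, 2.1283)

Confidence interval for the slope:

The 90% CI for β₁ is: β̂₁ ± t*(α/2, n-2) × SE(β̂₁)

Step 1: Find critical t-value
- Confidence level = 0.9
- Degrees of freedom = n - 2 = 30 - 2 = 28
- t*(α/2, 28) = 1.7011

Step 2: Calculate margin of error
Margin = 1.7011 × 0.0980 = 0.1667

Step 3: Construct interval
CI = 1.9616 ± 0.1667
CI = (1.7949, 2.1283)

Interpretation: each one-unit increase in x is associated with a change in mean y of between 1.7949 and 2.1283, with 90% confidence.
The interval does not include 0, suggesting a significant linear relationship.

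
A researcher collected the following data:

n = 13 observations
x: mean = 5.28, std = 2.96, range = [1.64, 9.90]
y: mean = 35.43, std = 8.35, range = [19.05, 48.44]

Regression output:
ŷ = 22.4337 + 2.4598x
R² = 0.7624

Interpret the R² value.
The model explains 76.24% of the variance in y (R² = 0.7624), leaving 23.76% unexplained; the fit is strong.

R² (coefficient of determination) measures the proportion of variance in y explained by the regression model.

Here R² = 0.7624:
- Explained: 76.24% of the variation in y
- Unexplained (residual): 100% − 76.24% = 23.76%
- Rule of thumb (below 0.3 weak; 0.3 to below 0.7 moderate; 0.7 and above strong) → strong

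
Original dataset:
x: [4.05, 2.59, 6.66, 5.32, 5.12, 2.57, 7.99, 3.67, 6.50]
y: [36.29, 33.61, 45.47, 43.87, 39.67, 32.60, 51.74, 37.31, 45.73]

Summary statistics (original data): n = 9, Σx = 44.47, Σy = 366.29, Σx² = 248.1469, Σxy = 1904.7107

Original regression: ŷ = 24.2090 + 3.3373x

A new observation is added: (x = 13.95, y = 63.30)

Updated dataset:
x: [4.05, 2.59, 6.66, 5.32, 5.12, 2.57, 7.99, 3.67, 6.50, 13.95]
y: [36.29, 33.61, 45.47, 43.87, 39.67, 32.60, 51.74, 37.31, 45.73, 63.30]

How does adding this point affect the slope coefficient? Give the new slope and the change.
New slope β₁ = 2.7408 versus 3.3373 before: a change of -0.5965 (-17.9%).

The new point has HIGH LEVERAGE: x = 13.95 is far from the original mean x̄ = 44.47/9 ≈ 4.94 (original range [2.57, 7.99]).

Step 1: Update the sums with the new point (n goes from 9 to 10)
Σx  = 44.47 + 13.95 = 58.42
Σy  = 366.29 + 63.30 = 429.59
Σx² = 248.1469 + 13.95² = 248.1469 + 194.6025 = 442.7494
Σxy = 1904.7107 + 13.95×63.30 = 1904.7107 + 883.0350 = 2787.7457

Step 2: Recompute the slope with b₁ = (nΣxy − ΣxΣy) / (nΣx² − (Σx)²)
Numerator   = 10×2787.7457 − 58.42×429.59 = 27877.4570 − 25096.6478 = 2780.8092
Denominator = 10×442.7494 − 58.42² = 4427.4940 − 3412.8964 = 1014.5976
b₁(new) = 2780.8092 / 1014.5976 = 2.7408

(Same formula on the original sums: (9×1904.7107 − 44.47×366.29) / (9×248.1469 − 44.47²) = 853.4800 / 255.7412 = 3.3373, matching the given fit.)

Step 3: Change in slope
Δβ₁ = 2.7408 − 3.3373 = -0.5965
Relative change = -0.5965 / 3.3373 × 100% = -17.9%
→ the slope decreases when the point is added.

A high-leverage point only changes the slope if it is off the original line; here y = 63.30 is below the original trend, so the slope decreases.
In practice: investigate whether it comes from the same population as the rest of the sample; check such a point for data-entry or measurement error.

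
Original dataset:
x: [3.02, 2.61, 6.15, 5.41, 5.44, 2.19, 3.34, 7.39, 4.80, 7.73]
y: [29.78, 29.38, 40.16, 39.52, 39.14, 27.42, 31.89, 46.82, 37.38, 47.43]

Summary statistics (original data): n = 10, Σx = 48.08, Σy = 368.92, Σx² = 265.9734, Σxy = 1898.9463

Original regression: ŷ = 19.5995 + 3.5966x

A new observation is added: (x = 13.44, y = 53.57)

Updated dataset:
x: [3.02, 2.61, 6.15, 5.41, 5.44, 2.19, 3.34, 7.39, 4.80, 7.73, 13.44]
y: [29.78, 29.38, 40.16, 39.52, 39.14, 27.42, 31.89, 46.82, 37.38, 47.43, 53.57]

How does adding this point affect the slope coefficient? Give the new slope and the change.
New slope β₁ = 2.4971 versus 3.5966 before: a change of -1.0995 (-30.6%).

x = 13.44 lies well outside the original x-range [2.19, 7.73] (x̄ ≈ 4.81), so this observation has high leverage and can move the slope substantially.

Step 1: Update the sums with the new point (n goes from 10 to 11)
Σx  = 48.08 + 13.44 = 61.52
Σy  = 368.92 + 53.57 = 422.49
Σx² = 265.9734 + 13.44² = 265.9734 + 180.6336 = 446.6070
Σxy = 1898.9463 + 13.44×53.57 = 1898.9463 + 719.9808 = 2618.9271

Step 2: Recompute the slope with b₁ = (nΣxy − ΣxΣy) / (nΣx² − (Σx)²)
Numerator   = 11×2618.9271 − 61.52×422.49 = 28808.1981 − 25991.5848 = 2816.6133
Denominator = 11×446.6070 − 61.52² = 4912.6770 − 3784.7104 = 1127.9666
b₁(new) = 2816.6133 / 1127.9666 = 2.4971

(Same formula on the original sums: (10×1898.9463 − 48.08×368.92) / (10×265.9734 − 48.08²) = 1251.7894 / 348.0476 = 3.5966, matching the given fit.)

Step 3: Change in slope
Δβ₁ = 2.4971 − 3.5966 = -1.0995
Relative change = -1.0995 / 3.5966 × 100% = -30.6%
→ the slope decreases when the point is added.

Because the point sits below the extension of the original line at a high-leverage x, it tilts the fit down.
In practice: refit with and without it and report both if conclusions differ.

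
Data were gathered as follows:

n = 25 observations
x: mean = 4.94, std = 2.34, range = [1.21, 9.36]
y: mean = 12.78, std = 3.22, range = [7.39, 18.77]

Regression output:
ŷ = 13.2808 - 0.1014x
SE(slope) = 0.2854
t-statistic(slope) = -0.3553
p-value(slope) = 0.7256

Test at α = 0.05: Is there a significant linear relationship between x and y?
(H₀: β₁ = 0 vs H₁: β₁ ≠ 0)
Since p-value = 0.7256 ≥ α = 0.05, fail to reject H₀ — the slope is not significantly different from 0.

Hypothesis test for the slope coefficient:

H₀: β₁ = 0 (no linear relationship)
H₁: β₁ ≠ 0 (linear relationship exists)

Test statistic: t = β̂₁ / SE(β̂₁) = -0.1014 / 0.2854 = -0.3553

With df = 23, the two-sided p-value for |t| = 0.3553 is 0.7256.

Decision rule: reject H₀ if p-value < α.
p-value = 0.7256 ≥ α = 0.05 → fail to reject H₀.

At α = 0.05 the data do not provide convincing evidence of a nonzero slope.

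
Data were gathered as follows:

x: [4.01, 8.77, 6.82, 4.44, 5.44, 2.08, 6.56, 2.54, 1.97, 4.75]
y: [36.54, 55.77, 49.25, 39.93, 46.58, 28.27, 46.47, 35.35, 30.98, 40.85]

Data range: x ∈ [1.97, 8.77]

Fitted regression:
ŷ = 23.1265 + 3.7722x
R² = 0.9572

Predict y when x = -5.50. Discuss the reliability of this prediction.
ŷ = 2.3794, but this is extrapolation (below the data range [1.97, 8.77]) and may be unreliable.

Prediction calculation:
ŷ = 23.1265 + 3.7722 × (-5.50)
ŷ = 2.3794

Reliability:
- Data range: x ∈ [1.97, 8.77]
- Prediction point: x = -5.50 is 7.47 units below the observed range → this is EXTRAPOLATION, not interpolation

Why that matters here:
- Real relationships often flatten, saturate, or turn nonlinear at extremes
- There are no observations near this x to validate the fitted line there

Report the number if required, but flag clearly that it is an extrapolation.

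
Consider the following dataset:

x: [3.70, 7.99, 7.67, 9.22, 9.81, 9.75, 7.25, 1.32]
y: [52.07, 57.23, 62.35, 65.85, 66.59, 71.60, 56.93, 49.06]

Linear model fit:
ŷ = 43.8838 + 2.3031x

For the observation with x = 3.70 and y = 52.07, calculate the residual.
Residual = -0.3353

The residual is the difference between the actual value and the predicted value:

Residual = y - ŷ

Step 1: Calculate predicted value
ŷ = 43.8838 + 2.3031 × 3.70
ŷ = 52.4053

Step 2: Calculate residual
Residual = 52.07 - 52.4053
Residual = -0.3353

The residual is negative, so the observed y = 52.07 sits below the regression line (the line overestimates it by 0.3353).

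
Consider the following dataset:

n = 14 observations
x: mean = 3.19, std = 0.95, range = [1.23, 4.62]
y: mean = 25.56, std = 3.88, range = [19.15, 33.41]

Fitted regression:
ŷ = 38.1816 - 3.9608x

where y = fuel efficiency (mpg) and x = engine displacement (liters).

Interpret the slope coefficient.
On average, fuel efficiency is about 3.9608 mpg lower for every extra liter of engine displacement.

The slope coefficient β₁ = -3.9608 represents the marginal effect of engine displacement on fuel efficiency.

Interpretation:
- Engine displacement up by 1 liter → predicted fuel efficiency decreases by 3.9608 mpg
- The effect is assumed constant over the observed range of x (linearity)

The intercept β₀ = 38.1816 is the predicted fuel efficiency when engine displacement = 0; since the smallest observed x is 1.23, this is an extrapolation and mainly anchors the line.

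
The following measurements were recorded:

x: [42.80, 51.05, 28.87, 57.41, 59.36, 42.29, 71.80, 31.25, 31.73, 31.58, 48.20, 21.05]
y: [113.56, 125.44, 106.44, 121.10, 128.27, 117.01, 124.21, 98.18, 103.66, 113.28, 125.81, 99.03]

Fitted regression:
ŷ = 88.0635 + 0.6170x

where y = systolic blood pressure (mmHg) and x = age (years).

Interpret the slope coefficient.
For each additional year of age, predicted blood pressure increases by approximately 0.6170 mmHg.

The slope β₁ = 0.6170 gives the rate at which the fitted blood pressure changes with age.

Interpretation:
- Age up by 1 year → predicted blood pressure increases by 0.6170 mmHg
- The effect is assumed constant over the observed range of x (linearity)

The intercept β₀ = 88.0635 is the predicted blood pressure when age = 0; since the smallest observed x is 21.05, this is an extrapolation and mainly anchors the line.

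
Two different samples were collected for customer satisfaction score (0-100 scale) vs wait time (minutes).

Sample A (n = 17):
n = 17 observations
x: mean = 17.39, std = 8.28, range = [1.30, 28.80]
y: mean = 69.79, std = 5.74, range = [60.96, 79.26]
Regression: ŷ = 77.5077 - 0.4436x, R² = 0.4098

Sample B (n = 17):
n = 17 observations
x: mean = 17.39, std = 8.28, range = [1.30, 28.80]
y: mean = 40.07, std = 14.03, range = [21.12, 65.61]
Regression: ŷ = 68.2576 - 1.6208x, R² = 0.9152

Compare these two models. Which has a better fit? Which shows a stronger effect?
Model B has the better fit (R² = 0.9152 vs 0.4098). Model B shows the stronger effect (|β₁| = 1.6208 vs 0.4436).

Model Comparison:

Goodness of fit (R²):
- Model A: R² = 0.4098 → 40.98% of variance in satisfaction score explained
- Model B: R² = 0.9152 → 91.52% of variance in satisfaction score explained
- 0.9152 > 0.4098 → Model B has the better fit

Which has the larger per-minute effect? (|β₁|)
- Model A: β₁ = -0.4436 → predicted satisfaction score falls 0.4436 points per additional minute of wait time
- Model B: β₁ = -1.6208 → predicted satisfaction score falls 1.6208 points per additional minute of wait time
- |-0.4436| < |-1.6208| → Model B shows the stronger marginal effect

Notes:
- The two samples could reflect different populations, time periods, or measurement quality.
- A better fit (higher R²) doesn't necessarily mean a more important relationship.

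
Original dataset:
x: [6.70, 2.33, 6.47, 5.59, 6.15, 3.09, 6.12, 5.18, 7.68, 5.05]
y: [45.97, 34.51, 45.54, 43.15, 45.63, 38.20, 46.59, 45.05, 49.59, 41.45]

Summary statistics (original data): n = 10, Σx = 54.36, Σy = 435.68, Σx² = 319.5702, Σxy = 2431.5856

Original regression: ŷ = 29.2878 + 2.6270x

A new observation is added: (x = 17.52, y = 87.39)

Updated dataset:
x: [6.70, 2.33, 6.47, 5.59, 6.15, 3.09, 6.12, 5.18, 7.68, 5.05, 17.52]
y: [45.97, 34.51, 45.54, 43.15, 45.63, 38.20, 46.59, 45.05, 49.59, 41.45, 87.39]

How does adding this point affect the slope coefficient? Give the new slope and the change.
The slope changes from 2.6270 to 3.4730 (change of +0.8460, or +32.2%).

x = 17.52 lies well outside the original x-range [2.33, 7.68] (x̄ ≈ 5.44), so this observation has high leverage and can move the slope substantially.

Step 1: Update the sums with the new point (n goes from 10 to 11)
Σx  = 54.36 + 17.52 = 71.88
Σy  = 435.68 + 87.39 = 523.07
Σx² = 319.5702 + 17.52² = 319.5702 + 306.9504 = 626.5206
Σxy = 2431.5856 + 17.52×87.39 = 2431.5856 + 1531.0728 = 3962.6584

Step 2: Recompute the slope with b₁ = (nΣxy − ΣxΣy) / (nΣx² − (Σx)²)
Numerator   = 11×3962.6584 − 71.88×523.07 = 43589.2424 − 37598.2716 = 5990.9708
Denominator = 11×626.5206 − 71.88² = 6891.7266 − 5166.7344 = 1724.9922
b₁(new) = 5990.9708 / 1724.9922 = 3.4730

(Same formula on the original sums: (10×2431.5856 − 54.36×435.68) / (10×319.5702 − 54.36²) = 632.2912 / 240.6924 = 2.6270, matching the given fit.)

Step 3: Change in slope
Δβ₁ = 3.4730 − 2.6270 = +0.8460
Relative change = +0.8460 / 2.6270 × 100% = +32.2%
→ the slope increases when the point is added.

A high-leverage point only changes the slope if it is off the original line; here y = 87.39 is above the original trend, so the slope increases.
In practice: refit with and without it and report both if conclusions differ.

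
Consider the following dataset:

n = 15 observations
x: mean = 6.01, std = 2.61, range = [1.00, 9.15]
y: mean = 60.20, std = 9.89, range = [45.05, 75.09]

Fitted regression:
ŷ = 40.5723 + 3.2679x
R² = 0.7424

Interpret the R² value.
About 74.24% of the variability in y is accounted for by the regression on x (R² = 0.7424) — a strong linear fit.

The coefficient of determination R² is the fraction of the total variation in y that the fitted line accounts for.

Here R² = 0.7424:
- Explained: 74.24% of the variation in y
- Unexplained (residual): 100% − 74.24% = 25.76%
- Rule of thumb (below 0.3 weak; 0.3 to below 0.7 moderate; 0.7 and above strong) → strong

Calculation: R² = 1 − (SS_res / SS_tot), where SS_res is the sum of squared residuals and SS_tot the total sum of squares.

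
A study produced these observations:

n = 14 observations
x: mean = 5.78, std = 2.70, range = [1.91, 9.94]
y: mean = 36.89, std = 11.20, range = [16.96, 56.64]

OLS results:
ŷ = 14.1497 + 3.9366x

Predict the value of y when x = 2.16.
ŷ = 22.6528

To predict y for x = 2.16, substitute into the regression equation:

ŷ = 14.1497 + 3.9366 × 2.16
ŷ = 14.1497 + 8.5031
ŷ = 22.6528

This is the fitted mean response at that x — an individual observation would come with a wider prediction interval.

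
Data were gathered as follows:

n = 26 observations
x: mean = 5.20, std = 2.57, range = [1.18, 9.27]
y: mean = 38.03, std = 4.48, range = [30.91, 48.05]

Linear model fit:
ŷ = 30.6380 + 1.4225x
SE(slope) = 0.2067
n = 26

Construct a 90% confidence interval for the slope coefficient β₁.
The 90% CI for β₁ is (1.0689, 1.7761)

Confidence interval for the slope:

The 90% CI for β₁ is: β̂₁ ± t*(α/2, n-2) × SE(β̂₁)

Step 1: Find critical t-value
- Confidence level = 0.9
- Degrees of freedom = n - 2 = 26 - 2 = 24
- t*(α/2, 24) = 1.7109

Step 2: Calculate margin of error
Margin = 1.7109 × 0.2067 = 0.3536

Step 3: Construct interval
CI = 1.4225 ± 0.3536
CI = (1.0689, 1.7761)

Interpretation: each one-unit increase in x is associated with a change in mean y of between 1.0689 and 1.7761, with 90% confidence.
Since 0 is outside the interval, a two-sided test at α = 0.10 would reject H₀: β₁ = 0.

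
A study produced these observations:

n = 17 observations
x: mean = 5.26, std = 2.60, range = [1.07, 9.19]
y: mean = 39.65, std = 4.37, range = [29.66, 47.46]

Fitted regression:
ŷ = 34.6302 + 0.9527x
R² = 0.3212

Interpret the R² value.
The model explains 32.12% of the variance in y (R² = 0.3212), leaving 67.88% unexplained; the fit is moderate.

R² = 1 − SS_res/SS_tot compares the residual scatter to the total scatter of y about its mean.

Here R² = 0.3212:
- Explained: 32.12% of the variation in y
- Unexplained (residual): 100% − 32.12% = 67.88%
- Rule of thumb (below 0.3 weak; 0.3 to below 0.7 moderate; 0.7 and above strong) → moderate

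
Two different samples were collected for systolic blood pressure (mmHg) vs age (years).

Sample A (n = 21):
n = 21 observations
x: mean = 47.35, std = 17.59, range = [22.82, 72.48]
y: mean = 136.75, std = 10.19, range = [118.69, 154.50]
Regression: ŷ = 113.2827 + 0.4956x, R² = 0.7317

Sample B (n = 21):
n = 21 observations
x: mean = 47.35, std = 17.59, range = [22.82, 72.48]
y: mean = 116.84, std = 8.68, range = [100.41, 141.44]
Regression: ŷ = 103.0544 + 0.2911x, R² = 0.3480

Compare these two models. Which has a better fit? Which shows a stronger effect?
Model A has the better fit (R² = 0.7317 vs 0.3480). Model A shows the stronger effect (|β₁| = 0.4956 vs 0.2911).

Model Comparison:

Which explains more variance? (R²)
- Model A: R² = 0.7317 → 73.17% of variance in blood pressure explained
- Model B: R² = 0.3480 → 34.80% of variance in blood pressure explained
- 0.7317 > 0.3480 → Model A has the better fit

Strength of effect — compare |β₁|:
- Model A: β₁ = 0.4956 → predicted blood pressure rises 0.4956 mmHg per additional year of age
- Model B: β₁ = 0.2911 → predicted blood pressure rises 0.2911 mmHg per additional year of age
- |0.4956| > |0.2911| → Model A shows the stronger marginal effect

Note: The two samples could reflect different populations, time periods, or measurement quality.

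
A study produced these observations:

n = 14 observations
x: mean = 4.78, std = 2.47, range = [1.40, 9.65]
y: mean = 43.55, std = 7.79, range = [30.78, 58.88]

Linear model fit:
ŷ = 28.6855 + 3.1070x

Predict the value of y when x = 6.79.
ŷ = 49.7820

Plug x = 6.79 into the fitted line:

ŷ = 28.6855 + 3.1070 × 6.79
ŷ = 28.6855 + 21.0965
ŷ = 49.7820

This is the fitted mean response at that x — an individual observation would come with a wider prediction interval.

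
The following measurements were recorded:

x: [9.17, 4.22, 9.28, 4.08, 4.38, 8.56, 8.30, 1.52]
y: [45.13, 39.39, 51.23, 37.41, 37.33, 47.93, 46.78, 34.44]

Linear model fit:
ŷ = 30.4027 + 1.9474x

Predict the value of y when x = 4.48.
ŷ = 39.1271

x = 4.48 lies inside the observed range [1.52, 9.28], so the fitted equation applies directly:

ŷ = 30.4027 + 1.9474 × 4.48
ŷ = 30.4027 + 8.7244
ŷ = 39.1271

This is the fitted mean response at that x — an individual observation would come with a wider prediction interval.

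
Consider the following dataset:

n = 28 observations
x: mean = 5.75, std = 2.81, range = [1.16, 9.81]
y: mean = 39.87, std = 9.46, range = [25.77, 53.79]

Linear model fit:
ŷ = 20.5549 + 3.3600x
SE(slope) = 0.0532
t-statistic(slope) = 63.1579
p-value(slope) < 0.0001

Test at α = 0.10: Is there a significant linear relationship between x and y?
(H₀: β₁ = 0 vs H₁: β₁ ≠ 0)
p-value < 0.0001 < α = 0.10, so we reject H₀. The relationship is significant.

Hypothesis test for the slope coefficient:

H₀: β₁ = 0 (no linear relationship)
H₁: β₁ ≠ 0 (linear relationship exists)

Test statistic: t = β̂₁ / SE(β̂₁) = 3.3600 / 0.0532 = 63.1579

p < 0.0001: how often a slope estimate this far from 0 (in SE units) would arise by chance if β₁ were truly 0.

Decision rule: reject H₀ if p-value < α.
p-value < 0.0001 < α = 0.10 → reject H₀.

At α = 0.10 the data do provide convincing evidence of a nonzero slope.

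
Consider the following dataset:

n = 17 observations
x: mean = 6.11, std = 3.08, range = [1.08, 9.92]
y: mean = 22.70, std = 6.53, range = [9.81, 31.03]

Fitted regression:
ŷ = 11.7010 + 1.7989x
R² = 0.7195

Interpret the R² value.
R² = 0.7195 means 71.95% of the variation in y is explained by the linear relationship with x. This indicates a strong fit.

R² = 1 − SS_res/SS_tot compares the residual scatter to the total scatter of y about its mean.

Here R² = 0.7195:
- Explained: 71.95% of the variation in y
- Unexplained (residual): 100% − 71.95% = 28.05%
- Rule of thumb (below 0.3 weak; 0.3 to below 0.7 moderate; 0.7 and above strong) → strong

Calculation: R² = 1 − (SS_res / SS_tot), where SS_res is the sum of squared residuals and SS_tot the total sum of squares.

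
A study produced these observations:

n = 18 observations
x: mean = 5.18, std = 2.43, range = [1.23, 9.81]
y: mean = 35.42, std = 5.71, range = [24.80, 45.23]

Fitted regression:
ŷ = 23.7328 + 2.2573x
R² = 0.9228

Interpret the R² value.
About 92.28% of the variability in y is accounted for by the regression on x (R² = 0.9228) — a strong linear fit.

R² (coefficient of determination) measures the proportion of variance in y explained by the regression model.

Here R² = 0.9228:
- Explained: 92.28% of the variation in y
- Unexplained (residual): 100% − 92.28% = 7.72%
- Rule of thumb (below 0.3 weak; 0.3 to below 0.7 moderate; 0.7 and above strong) → strong

Equivalently, for simple linear regression R² = r², so |r| = √0.9228 ≈ 0.9606.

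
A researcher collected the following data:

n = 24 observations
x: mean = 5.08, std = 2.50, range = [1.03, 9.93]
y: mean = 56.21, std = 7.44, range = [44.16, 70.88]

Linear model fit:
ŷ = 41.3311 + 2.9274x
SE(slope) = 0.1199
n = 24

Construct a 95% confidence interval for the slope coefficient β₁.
The 95% CI for β₁ is (2.6787, 3.1761)

Confidence interval for the slope:

The 95% CI for β₁ is: β̂₁ ± t*(α/2, n-2) × SE(β̂₁)

Step 1: Find critical t-value
- Confidence level = 0.95
- Degrees of freedom = n - 2 = 24 - 2 = 22
- t*(α/2, 22) = 2.0739

Step 2: Calculate margin of error
Margin = 2.0739 × 0.1199 = 0.2487

Step 3: Construct interval
CI = 2.9274 ± 0.2487
CI = (2.6787, 3.1761)

Interpretation: We are 95% confident that the true slope β₁ lies between 2.6787 and 3.1761.
The interval does not include 0, suggesting a significant linear relationship.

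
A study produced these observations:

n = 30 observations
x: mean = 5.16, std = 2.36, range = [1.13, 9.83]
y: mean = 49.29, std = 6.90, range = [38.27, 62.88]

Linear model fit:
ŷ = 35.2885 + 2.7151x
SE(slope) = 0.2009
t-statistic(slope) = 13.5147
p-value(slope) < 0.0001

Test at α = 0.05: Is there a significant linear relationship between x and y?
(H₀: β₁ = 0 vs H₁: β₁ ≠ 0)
Reject H₀: p-value < 0.0001 < α = 0.05. The linear relationship is significant at the 5% level.

Hypothesis test for the slope coefficient:

H₀: β₁ = 0 (no linear relationship)
H₁: β₁ ≠ 0 (linear relationship exists)

Test statistic: t = β̂₁ / SE(β̂₁) = 2.7151 / 0.2009 = 13.5147

The p-value (<0.0001) is the probability, under H₀, of a t-statistic at least as extreme as |t| = 13.5147 (two-sided, df = n − 2 = 28).

Decision rule: reject H₀ if p-value < α.
p-value < 0.0001 < α = 0.05 → reject H₀.

There is sufficient evidence at the 5% significance level to conclude that a linear relationship exists between x and y.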